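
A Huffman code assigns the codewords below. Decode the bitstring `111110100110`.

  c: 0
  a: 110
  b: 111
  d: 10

badca

Read left to right; each codeword is recognised as soon as it completes (prefix code):
  111→b | 110→a | 10→d | 0→c | 110→a
Decoded message: badca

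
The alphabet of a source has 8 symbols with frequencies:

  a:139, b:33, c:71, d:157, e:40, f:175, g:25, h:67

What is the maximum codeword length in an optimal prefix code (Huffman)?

Merge the two lowest-weight nodes at each step:
g(25) + b(33) → 58
e(40) + 58 → 98
h(67) + c(71) → 138
98 + 138 → 236
a(139) + d(157) → 296
f(175) + 236 → 411
296 + 411 → 707
The first pair merged (g, b) ends up deepest, at depth 5.

5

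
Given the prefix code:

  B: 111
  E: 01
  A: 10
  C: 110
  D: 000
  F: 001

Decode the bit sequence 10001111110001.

AFBCF

Read left to right; each codeword is recognised as soon as it completes (prefix code):
  10→A | 001→F | 111→B | 110→C | 001→F
Decoded message: AFBCF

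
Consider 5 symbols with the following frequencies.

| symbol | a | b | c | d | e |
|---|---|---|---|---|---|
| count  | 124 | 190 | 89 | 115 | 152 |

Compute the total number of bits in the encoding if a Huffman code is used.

Build the Huffman tree bottom-up:
combine c(89), d(115) → 204
combine a(124), e(152) → 276
combine b(190), 204 → 394
combine 276, 394 → 670
Each symbol's bit-cost is frequency × depth; summing gives 1544 bits (equivalently 204 + 276 + 394 + 670).

1544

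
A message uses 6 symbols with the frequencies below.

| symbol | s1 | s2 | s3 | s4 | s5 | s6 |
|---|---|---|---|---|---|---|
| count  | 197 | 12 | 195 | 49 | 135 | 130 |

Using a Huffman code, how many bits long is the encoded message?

Merge the two smallest weights repeatedly:
s2(12) + s4(49) → 61
61 + s6(130) → 191
s5(135) + 191 → 326
s3(195) + s1(197) → 392
326 + 392 → 718
The encoded length is the sum of every internal node's weight: 61 + 191 + 326 + 392 + 718 = 1688 bits.

1688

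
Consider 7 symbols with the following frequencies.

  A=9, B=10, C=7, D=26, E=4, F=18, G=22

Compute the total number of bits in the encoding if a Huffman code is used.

Greedily combine the two least-frequent nodes:
merge E(4) and C(7): 11
merge A(9) and B(10): 19
merge 11 and F(18): 29
merge 19 and G(22): 41
merge D(26) and 29: 55
merge 41 and 55: 96
The encoded length is the sum of every internal node's weight: 11 + 19 + 29 + 41 + 55 + 96 = 251 bits.

251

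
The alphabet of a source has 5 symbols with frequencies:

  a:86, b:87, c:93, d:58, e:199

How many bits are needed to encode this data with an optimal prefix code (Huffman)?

1171

Merge the two smallest weights repeatedly:
merge d(58) and a(86): 144
merge b(87) and c(93): 180
merge 144 and 180: 324
merge e(199) and 324: 523
Each symbol's bit-cost is frequency × depth; summing gives 1171 bits (equivalently 144 + 180 + 324 + 523).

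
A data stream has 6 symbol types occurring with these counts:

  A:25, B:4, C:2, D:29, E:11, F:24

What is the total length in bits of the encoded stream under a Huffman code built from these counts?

213

Build the Huffman tree bottom-up:
combine C(2), B(4) → 6
combine 6, E(11) → 17
combine 17, F(24) → 41
combine A(25), D(29) → 54
combine 41, 54 → 95
The encoded length is the sum of every internal node's weight: 6 + 17 + 41 + 54 + 95 = 213 bits.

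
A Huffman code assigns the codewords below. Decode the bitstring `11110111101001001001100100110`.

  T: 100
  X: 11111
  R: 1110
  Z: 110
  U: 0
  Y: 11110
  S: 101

Read left to right; each codeword is recognised as soon as it completes (prefix code):
  11110→Y | 11110→Y | 100→T | 100→T | 100→T | 110→Z | 0→U | 100→T | 110→Z
Decoded message: YYTTTZUTZ

YYTTTZUTZ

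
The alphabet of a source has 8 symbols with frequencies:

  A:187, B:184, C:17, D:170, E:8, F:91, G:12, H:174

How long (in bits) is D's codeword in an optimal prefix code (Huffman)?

3

Repeatedly merge the two smallest:
combine E(8), G(12) → 20
combine C(17), 20 → 37
combine 37, F(91) → 128
combine 128, D(170) → 298
combine H(174), B(184) → 358
combine A(187), 298 → 485
combine 358, 485 → 843
D sits 3 levels below the root, so its codeword is 3 bits.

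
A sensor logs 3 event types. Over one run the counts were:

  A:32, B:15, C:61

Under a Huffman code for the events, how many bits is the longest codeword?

2

Merge the two lowest-weight nodes at each step:
merge B(15) and A(32): 47
merge 47 and C(61): 108
The first pair merged (B, A) ends up deepest, at depth 2.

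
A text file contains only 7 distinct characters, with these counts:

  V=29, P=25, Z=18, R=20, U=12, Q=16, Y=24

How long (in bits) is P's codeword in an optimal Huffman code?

Huffman merges, smallest pair first:
U(12) + Q(16) → 28
Z(18) + R(20) → 38
Y(24) + P(25) → 49
28 + V(29) → 57
38 + 49 → 87
57 + 87 → 144
The subtree containing P is merged 3 times, so code length = 3.

3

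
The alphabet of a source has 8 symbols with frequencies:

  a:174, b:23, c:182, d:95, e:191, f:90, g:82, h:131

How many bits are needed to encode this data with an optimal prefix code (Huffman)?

2818

Greedily combine the two least-frequent nodes:
merge b(23) and g(82): 105
merge f(90) and d(95): 185
merge 105 and h(131): 236
merge a(174) and c(182): 356
merge 185 and e(191): 376
merge 236 and 356: 592
merge 376 and 592: 968
Total encoded bits = sum of merged weights = 105 + 185 + 236 + 356 + 376 + 592 + 968 = 2818.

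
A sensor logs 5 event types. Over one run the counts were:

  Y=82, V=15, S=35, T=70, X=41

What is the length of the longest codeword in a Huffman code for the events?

3

Merge the two lowest-weight nodes at each step:
V(15) + S(35) → 50
X(41) + 50 → 91
T(70) + Y(82) → 152
91 + 152 → 243
The rarest symbols sit at the bottom; the longest codeword is 3 bits.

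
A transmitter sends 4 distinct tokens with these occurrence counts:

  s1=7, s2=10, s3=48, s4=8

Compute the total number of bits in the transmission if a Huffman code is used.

Build the Huffman tree bottom-up:
combine s1(7), s4(8) → 15
combine s2(10), 15 → 25
combine 25, s3(48) → 73
The encoded length is the sum of every internal node's weight: 15 + 25 + 73 = 113 bits.

113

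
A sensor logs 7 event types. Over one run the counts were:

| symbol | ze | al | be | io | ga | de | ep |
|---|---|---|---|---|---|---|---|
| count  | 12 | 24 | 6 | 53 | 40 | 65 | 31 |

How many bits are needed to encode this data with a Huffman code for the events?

593

Merge the two smallest weights repeatedly:
merge be(6) and ze(12): 18
merge 18 and al(24): 42
merge ep(31) and ga(40): 71
merge 42 and io(53): 95
merge de(65) and 71: 136
merge 95 and 136: 231
Total encoded bits = sum of merged weights = 18 + 42 + 71 + 95 + 136 + 231 = 593.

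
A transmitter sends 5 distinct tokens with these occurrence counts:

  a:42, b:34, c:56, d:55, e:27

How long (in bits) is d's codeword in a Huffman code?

2

Build the tree from the bottom:
e(27) + b(34) → 61
a(42) + d(55) → 97
c(56) + 61 → 117
97 + 117 → 214
The subtree containing d is merged 2 times, so code length = 2.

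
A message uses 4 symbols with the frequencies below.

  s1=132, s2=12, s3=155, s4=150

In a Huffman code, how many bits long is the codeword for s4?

2

Build the tree from the bottom:
s2(12) + s1(132) → 144
144 + s4(150) → 294
s3(155) + 294 → 449
The subtree containing s4 is merged 2 times, so code length = 2.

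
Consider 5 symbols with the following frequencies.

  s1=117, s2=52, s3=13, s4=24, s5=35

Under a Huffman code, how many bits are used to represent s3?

4

Huffman merges, smallest pair first:
merge s3(13) and s4(24): 37
merge s5(35) and 37: 72
merge s2(52) and 72: 124
merge s1(117) and 124: 241
s3's leaf is at depth 4, giving a 4-bit codeword.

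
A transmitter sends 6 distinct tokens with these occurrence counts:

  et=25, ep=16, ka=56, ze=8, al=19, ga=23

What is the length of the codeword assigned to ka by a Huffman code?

1

Repeatedly merge the two smallest:
combine ze(8), ep(16) → 24
combine al(19), ga(23) → 42
combine 24, et(25) → 49
combine 42, 49 → 91
combine ka(56), 91 → 147
ka sits one level below the root: a 1-bit codeword.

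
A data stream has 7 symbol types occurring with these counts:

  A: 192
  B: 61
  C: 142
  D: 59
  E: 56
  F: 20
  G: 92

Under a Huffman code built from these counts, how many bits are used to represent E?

4

Huffman merges, smallest pair first:
merge F(20) and E(56): 76
merge D(59) and B(61): 120
merge 76 and G(92): 168
merge 120 and C(142): 262
merge 168 and A(192): 360
merge 262 and 360: 622
E's leaf is at depth 4, giving a 4-bit codeword.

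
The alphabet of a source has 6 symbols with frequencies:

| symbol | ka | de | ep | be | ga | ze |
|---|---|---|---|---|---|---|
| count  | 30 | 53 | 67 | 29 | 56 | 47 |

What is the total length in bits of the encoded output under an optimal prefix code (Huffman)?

723

Greedily combine the two least-frequent nodes:
be(29) + ka(30) → 59
ze(47) + de(53) → 100
ga(56) + 59 → 115
ep(67) + 100 → 167
115 + 167 → 282
The encoded length is the sum of every internal node's weight: 59 + 100 + 115 + 167 + 282 = 723 bits.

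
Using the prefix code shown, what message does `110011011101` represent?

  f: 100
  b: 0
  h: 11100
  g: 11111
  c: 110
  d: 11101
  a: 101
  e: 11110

Read left to right; each codeword is recognised as soon as it completes (prefix code):
  110→c | 0→b | 110→c | 11101→d
Decoded message: cbcd

cbcd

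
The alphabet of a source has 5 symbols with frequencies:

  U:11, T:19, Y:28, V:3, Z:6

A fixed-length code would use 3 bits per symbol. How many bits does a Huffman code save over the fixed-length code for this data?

Fixed-length: 3 bits × 67 symbols = 201 bits.
Huffman merges:
V(3) + Z(6) → 9
9 + U(11) → 20
T(19) + 20 → 39
Y(28) + 39 → 67
Huffman total = 9 + 20 + 39 + 67 = 135 bits.
Saving = 201 − 135 = 66 bits.

66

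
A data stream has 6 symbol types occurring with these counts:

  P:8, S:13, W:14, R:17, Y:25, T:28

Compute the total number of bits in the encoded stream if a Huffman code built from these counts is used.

Merge the two smallest weights repeatedly:
merge P(8) and S(13): 21
merge W(14) and R(17): 31
merge 21 and Y(25): 46
merge T(28) and 31: 59
merge 46 and 59: 105
The encoded length is the sum of every internal node's weight: 21 + 31 + 46 + 59 + 105 = 262 bits.

262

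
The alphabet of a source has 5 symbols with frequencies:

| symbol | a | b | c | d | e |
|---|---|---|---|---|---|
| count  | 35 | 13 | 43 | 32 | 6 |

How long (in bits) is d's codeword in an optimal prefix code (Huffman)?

2

Huffman merges, smallest pair first:
merge e(6) and b(13): 19
merge 19 and d(32): 51
merge a(35) and c(43): 78
merge 51 and 78: 129
d sits 2 levels below the root, so its codeword is 2 bits.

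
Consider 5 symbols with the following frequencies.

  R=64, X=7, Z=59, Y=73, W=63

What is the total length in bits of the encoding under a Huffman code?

Build the Huffman tree bottom-up:
combine X(7), Z(59) → 66
combine W(63), R(64) → 127
combine 66, Y(73) → 139
combine 127, 139 → 266
Total encoded bits = sum of merged weights = 66 + 127 + 139 + 266 = 598.

598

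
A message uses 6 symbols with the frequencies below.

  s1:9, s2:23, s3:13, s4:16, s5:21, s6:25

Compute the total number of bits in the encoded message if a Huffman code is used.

Greedily combine the two least-frequent nodes:
merge s1(9) and s3(13): 22
merge s4(16) and s5(21): 37
merge 22 and s2(23): 45
merge s6(25) and 37: 62
merge 45 and 62: 107
The encoded length is the sum of every internal node's weight: 22 + 37 + 45 + 62 + 107 = 273 bits.

273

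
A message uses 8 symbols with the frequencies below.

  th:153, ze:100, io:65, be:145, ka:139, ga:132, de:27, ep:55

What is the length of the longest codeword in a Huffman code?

Merge the two lowest-weight nodes at each step:
merge de(27) and ep(55): 82
merge io(65) and 82: 147
merge ze(100) and ga(132): 232
merge ka(139) and be(145): 284
merge 147 and th(153): 300
merge 232 and 284: 516
merge 300 and 516: 816
Maximum depth reached is 4.

4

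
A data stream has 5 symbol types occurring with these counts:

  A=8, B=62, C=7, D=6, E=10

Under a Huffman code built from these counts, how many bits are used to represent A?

Huffman merges, smallest pair first:
combine D(6), C(7) → 13
combine A(8), E(10) → 18
combine 13, 18 → 31
combine 31, B(62) → 93
A sits 3 levels below the root, so its codeword is 3 bits.

3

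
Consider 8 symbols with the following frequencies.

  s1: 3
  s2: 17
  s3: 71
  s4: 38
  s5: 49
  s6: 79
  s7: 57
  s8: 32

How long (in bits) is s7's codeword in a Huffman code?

Huffman merges, smallest pair first:
merge s1(3) and s2(17): 20
merge 20 and s8(32): 52
merge s4(38) and s5(49): 87
merge 52 and s7(57): 109
merge s3(71) and s6(79): 150
merge 87 and 109: 196
merge 150 and 196: 346
s7's leaf is at depth 3, giving a 3-bit codeword.

3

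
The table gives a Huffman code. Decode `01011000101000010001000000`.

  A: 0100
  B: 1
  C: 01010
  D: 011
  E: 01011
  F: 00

EFCFAAFF

Read left to right; each codeword is recognised as soon as it completes (prefix code):
  01011→E | 00→F | 01010→C | 00→F | 0100→A | 0100→A | 00→F | 00→F
Decoded message: EFCFAAFF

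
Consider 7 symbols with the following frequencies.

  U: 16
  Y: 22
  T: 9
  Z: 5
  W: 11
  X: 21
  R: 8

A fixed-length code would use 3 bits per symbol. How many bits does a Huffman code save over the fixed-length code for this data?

Fixed-length: 3 bits × 92 symbols = 276 bits.
Huffman merges:
combine Z(5), R(8) → 13
combine T(9), W(11) → 20
combine 13, U(16) → 29
combine 20, X(21) → 41
combine Y(22), 29 → 51
combine 41, 51 → 92
Huffman total = 13 + 20 + 29 + 41 + 51 + 92 = 246 bits.
Saving = 276 − 246 = 30 bits.

30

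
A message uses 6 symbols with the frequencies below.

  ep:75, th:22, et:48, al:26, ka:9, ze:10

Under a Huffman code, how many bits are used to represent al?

Build the tree from the bottom:
merge ka(9) and ze(10): 19
merge 19 and th(22): 41
merge al(26) and 41: 67
merge et(48) and 67: 115
merge ep(75) and 115: 190
The subtree containing al is merged 3 times, so code length = 3.

3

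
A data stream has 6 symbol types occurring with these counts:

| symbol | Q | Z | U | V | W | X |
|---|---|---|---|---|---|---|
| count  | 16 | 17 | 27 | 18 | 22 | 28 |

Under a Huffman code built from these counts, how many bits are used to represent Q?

Build the tree from the bottom:
combine Q(16), Z(17) → 33
combine V(18), W(22) → 40
combine U(27), X(28) → 55
combine 33, 40 → 73
combine 55, 73 → 128
Q's leaf is at depth 3, giving a 3-bit codeword.

3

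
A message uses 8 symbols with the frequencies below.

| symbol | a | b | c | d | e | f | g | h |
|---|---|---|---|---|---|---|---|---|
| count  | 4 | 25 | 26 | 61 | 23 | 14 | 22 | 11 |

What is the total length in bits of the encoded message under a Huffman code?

Greedily combine the two least-frequent nodes:
merge a(4) and h(11): 15
merge f(14) and 15: 29
merge g(22) and e(23): 45
merge b(25) and c(26): 51
merge 29 and 45: 74
merge 51 and d(61): 112
merge 74 and 112: 186
Total encoded bits = sum of merged weights = 15 + 29 + 45 + 51 + 74 + 112 + 186 = 512.

512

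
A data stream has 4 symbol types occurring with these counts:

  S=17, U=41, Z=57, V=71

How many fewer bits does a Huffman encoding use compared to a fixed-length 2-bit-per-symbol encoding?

Fixed-length: 2 bits × 186 symbols = 372 bits.
Huffman merges:
combine S(17), U(41) → 58
combine Z(57), 58 → 115
combine V(71), 115 → 186
Huffman total = 58 + 115 + 186 = 359 bits.
Saving = 372 − 359 = 13 bits.

13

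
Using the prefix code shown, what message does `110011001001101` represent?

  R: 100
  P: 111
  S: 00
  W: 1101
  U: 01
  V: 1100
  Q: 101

VVRW

Read left to right; each codeword is recognised as soon as it completes (prefix code):
  1100→V | 1100→V | 100→R | 1101→W
Decoded message: VVRW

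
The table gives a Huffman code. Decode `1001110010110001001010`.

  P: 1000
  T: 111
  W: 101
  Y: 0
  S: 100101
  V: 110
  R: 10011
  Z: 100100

Read left to right; each codeword is recognised as soon as it completes (prefix code):
  10011→R | 100101→S | 1000→P | 100101→S | 0→Y
Decoded message: RSPSY

RSPSY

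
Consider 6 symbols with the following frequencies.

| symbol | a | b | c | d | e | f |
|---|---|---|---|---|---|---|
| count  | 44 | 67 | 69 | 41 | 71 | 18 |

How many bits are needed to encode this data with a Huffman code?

Merge the two smallest weights repeatedly:
f(18) + d(41) → 59
a(44) + 59 → 103
b(67) + c(69) → 136
e(71) + 103 → 174
136 + 174 → 310
Total encoded bits = sum of merged weights = 59 + 103 + 136 + 174 + 310 = 782.

782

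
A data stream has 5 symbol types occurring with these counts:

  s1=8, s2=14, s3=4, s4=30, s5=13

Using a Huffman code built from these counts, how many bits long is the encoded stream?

Greedily combine the two least-frequent nodes:
combine s3(4), s1(8) → 12
combine 12, s5(13) → 25
combine s2(14), 25 → 39
combine s4(30), 39 → 69
Total encoded bits = sum of merged weights = 12 + 25 + 39 + 69 = 145.

145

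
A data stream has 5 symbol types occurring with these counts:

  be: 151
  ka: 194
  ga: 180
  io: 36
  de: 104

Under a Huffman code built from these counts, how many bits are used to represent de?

Build the tree from the bottom:
merge io(36) and de(104): 140
merge 140 and be(151): 291
merge ga(180) and ka(194): 374
merge 291 and 374: 665
de's leaf is at depth 3, giving a 3-bit codeword.

3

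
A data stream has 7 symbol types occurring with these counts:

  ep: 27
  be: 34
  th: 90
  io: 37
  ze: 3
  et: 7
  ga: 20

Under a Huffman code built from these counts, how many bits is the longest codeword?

Merge the two lowest-weight nodes at each step:
merge ze(3) and et(7): 10
merge 10 and ga(20): 30
merge ep(27) and 30: 57
merge be(34) and io(37): 71
merge 57 and 71: 128
merge th(90) and 128: 218
Maximum depth reached is 5.

5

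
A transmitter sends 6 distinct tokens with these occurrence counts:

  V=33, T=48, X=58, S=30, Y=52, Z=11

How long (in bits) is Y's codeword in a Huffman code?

Huffman merges, smallest pair first:
combine Z(11), S(30) → 41
combine V(33), 41 → 74
combine T(48), Y(52) → 100
combine X(58), 74 → 132
combine 100, 132 → 232
The subtree containing Y is merged 2 times, so code length = 2.

2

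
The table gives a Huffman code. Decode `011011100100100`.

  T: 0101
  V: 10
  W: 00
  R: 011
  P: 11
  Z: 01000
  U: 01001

Read left to right; each codeword is recognised as soon as it completes (prefix code):
  011→R | 011→R | 10→V | 01001→U | 00→W
Decoded message: RRVUW

RRVUW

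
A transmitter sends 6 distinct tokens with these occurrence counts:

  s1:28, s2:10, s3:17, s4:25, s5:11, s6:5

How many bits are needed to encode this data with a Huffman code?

Merge the two smallest weights repeatedly:
combine s6(5), s2(10) → 15
combine s5(11), 15 → 26
combine s3(17), s4(25) → 42
combine 26, s1(28) → 54
combine 42, 54 → 96
Each symbol's bit-cost is frequency × depth; summing gives 233 bits (equivalently 15 + 26 + 42 + 54 + 96).

233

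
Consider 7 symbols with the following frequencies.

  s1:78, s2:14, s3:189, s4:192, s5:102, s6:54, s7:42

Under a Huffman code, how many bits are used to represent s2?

Build the tree from the bottom:
combine s2(14), s7(42) → 56
combine s6(54), 56 → 110
combine s1(78), s5(102) → 180
combine 110, 180 → 290
combine s3(189), s4(192) → 381
combine 290, 381 → 671
s2 sits 4 levels below the root, so its codeword is 4 bits.

4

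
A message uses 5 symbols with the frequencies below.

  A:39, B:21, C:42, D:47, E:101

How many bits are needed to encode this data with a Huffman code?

Build the Huffman tree bottom-up:
merge B(21) and A(39): 60
merge C(42) and D(47): 89
merge 60 and 89: 149
merge E(101) and 149: 250
Each symbol's bit-cost is frequency × depth; summing gives 548 bits (equivalently 60 + 89 + 149 + 250).

548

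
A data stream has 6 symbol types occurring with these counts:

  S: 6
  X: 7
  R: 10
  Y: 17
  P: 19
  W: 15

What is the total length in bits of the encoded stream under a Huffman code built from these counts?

Build the Huffman tree bottom-up:
S(6) + X(7) → 13
R(10) + 13 → 23
W(15) + Y(17) → 32
P(19) + 23 → 42
32 + 42 → 74
The encoded length is the sum of every internal node's weight: 13 + 23 + 32 + 42 + 74 = 184 bits.

184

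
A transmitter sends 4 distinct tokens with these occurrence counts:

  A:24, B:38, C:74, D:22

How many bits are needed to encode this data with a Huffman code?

288

Build the Huffman tree bottom-up:
D(22) + A(24) → 46
B(38) + 46 → 84
C(74) + 84 → 158
The encoded length is the sum of every internal node's weight: 46 + 84 + 158 = 288 bits.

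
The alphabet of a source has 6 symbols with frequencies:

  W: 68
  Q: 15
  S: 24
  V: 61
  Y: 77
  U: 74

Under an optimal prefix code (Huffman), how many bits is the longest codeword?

Merge the two lowest-weight nodes at each step:
merge Q(15) and S(24): 39
merge 39 and V(61): 100
merge W(68) and U(74): 142
merge Y(77) and 100: 177
merge 142 and 177: 319
The first pair merged (Q, S) ends up deepest, at depth 4.

4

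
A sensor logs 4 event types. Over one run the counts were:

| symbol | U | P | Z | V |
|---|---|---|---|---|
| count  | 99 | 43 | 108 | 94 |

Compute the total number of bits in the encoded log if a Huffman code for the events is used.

688

Build the Huffman tree bottom-up:
merge P(43) and V(94): 137
merge U(99) and Z(108): 207
merge 137 and 207: 344
Total encoded bits = sum of merged weights = 137 + 207 + 344 = 688.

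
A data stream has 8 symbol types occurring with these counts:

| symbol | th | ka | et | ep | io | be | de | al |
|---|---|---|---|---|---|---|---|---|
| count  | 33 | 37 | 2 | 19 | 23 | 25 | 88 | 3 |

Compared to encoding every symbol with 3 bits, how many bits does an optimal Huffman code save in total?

100

Fixed-length: 3 bits × 230 symbols = 690 bits.
Huffman merges:
combine et(2), al(3) → 5
combine 5, ep(19) → 24
combine io(23), 24 → 47
combine be(25), th(33) → 58
combine ka(37), 47 → 84
combine 58, 84 → 142
combine de(88), 142 → 230
Huffman total = 5 + 24 + 47 + 58 + 84 + 142 + 230 = 590 bits.
Saving = 690 − 590 = 100 bits.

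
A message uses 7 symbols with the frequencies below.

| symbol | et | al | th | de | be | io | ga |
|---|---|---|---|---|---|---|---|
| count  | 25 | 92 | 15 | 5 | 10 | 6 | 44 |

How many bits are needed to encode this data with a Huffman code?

431

Merge the two smallest weights repeatedly:
merge de(5) and io(6): 11
merge be(10) and 11: 21
merge th(15) and 21: 36
merge et(25) and 36: 61
merge ga(44) and 61: 105
merge al(92) and 105: 197
The encoded length is the sum of every internal node's weight: 11 + 21 + 36 + 61 + 105 + 197 = 431 bits.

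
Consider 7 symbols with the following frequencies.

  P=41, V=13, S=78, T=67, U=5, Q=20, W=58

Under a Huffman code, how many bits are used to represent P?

Build the tree from the bottom:
U(5) + V(13) → 18
18 + Q(20) → 38
38 + P(41) → 79
W(58) + T(67) → 125
S(78) + 79 → 157
125 + 157 → 282
P's leaf is at depth 3, giving a 3-bit codeword.

3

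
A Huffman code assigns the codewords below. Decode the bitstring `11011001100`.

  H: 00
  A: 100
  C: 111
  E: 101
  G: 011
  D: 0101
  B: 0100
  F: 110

Read left to right; each codeword is recognised as soon as it completes (prefix code):
  110→F | 110→F | 011→G | 00→H
Decoded message: FFGH

FFGH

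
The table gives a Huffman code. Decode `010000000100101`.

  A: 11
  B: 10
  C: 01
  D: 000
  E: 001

CDDCEC

Read left to right; each codeword is recognised as soon as it completes (prefix code):
  01→C | 000→D | 000→D | 01→C | 001→E | 01→C
Decoded message: CDDCEC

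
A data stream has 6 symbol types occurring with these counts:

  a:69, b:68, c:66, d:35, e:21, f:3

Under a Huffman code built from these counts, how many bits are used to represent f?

Build the tree from the bottom:
merge f(3) and e(21): 24
merge 24 and d(35): 59
merge 59 and c(66): 125
merge b(68) and a(69): 137
merge 125 and 137: 262
f sits 4 levels below the root, so its codeword is 4 bits.

4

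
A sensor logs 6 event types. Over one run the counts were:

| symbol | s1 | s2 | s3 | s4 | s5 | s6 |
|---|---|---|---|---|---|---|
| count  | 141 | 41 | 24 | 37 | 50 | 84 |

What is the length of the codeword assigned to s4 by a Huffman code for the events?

Huffman merges, smallest pair first:
merge s3(24) and s4(37): 61
merge s2(41) and s5(50): 91
merge 61 and s6(84): 145
merge 91 and s1(141): 232
merge 145 and 232: 377
s4's leaf is at depth 3, giving a 3-bit codeword.

3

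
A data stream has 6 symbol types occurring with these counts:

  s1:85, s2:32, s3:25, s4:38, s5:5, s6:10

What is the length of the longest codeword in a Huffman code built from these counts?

Merge the two lowest-weight nodes at each step:
s5(5) + s6(10) → 15
15 + s3(25) → 40
s2(32) + s4(38) → 70
40 + 70 → 110
s1(85) + 110 → 195
Maximum depth reached is 4.

4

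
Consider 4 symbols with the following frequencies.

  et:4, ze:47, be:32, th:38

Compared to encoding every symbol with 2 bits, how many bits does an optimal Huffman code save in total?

11

Fixed-length: 2 bits × 121 symbols = 242 bits.
Huffman merges:
merge et(4) and be(32): 36
merge 36 and th(38): 74
merge ze(47) and 74: 121
Huffman total = 36 + 74 + 121 = 231 bits.
Saving = 242 − 231 = 11 bits.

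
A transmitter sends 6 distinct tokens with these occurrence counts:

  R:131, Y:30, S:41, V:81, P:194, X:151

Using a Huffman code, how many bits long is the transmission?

1479

Build the Huffman tree bottom-up:
combine Y(30), S(41) → 71
combine 71, V(81) → 152
combine R(131), X(151) → 282
combine 152, P(194) → 346
combine 282, 346 → 628
Total encoded bits = sum of merged weights = 71 + 152 + 282 + 346 + 628 = 1479.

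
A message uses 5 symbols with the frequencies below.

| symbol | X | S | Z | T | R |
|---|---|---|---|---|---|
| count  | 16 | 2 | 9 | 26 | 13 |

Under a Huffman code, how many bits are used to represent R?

Huffman merges, smallest pair first:
merge S(2) and Z(9): 11
merge 11 and R(13): 24
merge X(16) and 24: 40
merge T(26) and 40: 66
R's leaf is at depth 3, giving a 3-bit codeword.

3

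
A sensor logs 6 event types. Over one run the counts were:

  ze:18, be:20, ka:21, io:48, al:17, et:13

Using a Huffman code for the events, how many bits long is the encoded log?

Build the Huffman tree bottom-up:
merge et(13) and al(17): 30
merge ze(18) and be(20): 38
merge ka(21) and 30: 51
merge 38 and io(48): 86
merge 51 and 86: 137
The encoded length is the sum of every internal node's weight: 30 + 38 + 51 + 86 + 137 = 342 bits.

342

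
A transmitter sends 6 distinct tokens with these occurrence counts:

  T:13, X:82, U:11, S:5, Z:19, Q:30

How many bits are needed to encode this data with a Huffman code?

Merge the two smallest weights repeatedly:
merge S(5) and U(11): 16
merge T(13) and 16: 29
merge Z(19) and 29: 48
merge Q(30) and 48: 78
merge 78 and X(82): 160
Total encoded bits = sum of merged weights = 16 + 29 + 48 + 78 + 160 = 331.

331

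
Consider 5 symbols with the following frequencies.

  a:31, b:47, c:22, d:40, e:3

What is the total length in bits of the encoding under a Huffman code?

Build the Huffman tree bottom-up:
combine e(3), c(22) → 25
combine 25, a(31) → 56
combine d(40), b(47) → 87
combine 56, 87 → 143
The encoded length is the sum of every internal node's weight: 25 + 56 + 87 + 143 = 311 bits.

311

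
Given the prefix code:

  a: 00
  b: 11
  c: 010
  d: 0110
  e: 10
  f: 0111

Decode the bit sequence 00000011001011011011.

Read left to right; each codeword is recognised as soon as it completes (prefix code):
  00→a | 00→a | 00→a | 11→b | 00→a | 10→e | 11→b | 0110→d | 11→b
Decoded message: aaabaebdb

aaabaebdb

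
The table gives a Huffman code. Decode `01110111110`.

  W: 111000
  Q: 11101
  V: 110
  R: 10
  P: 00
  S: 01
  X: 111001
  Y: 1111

Read left to right; each codeword is recognised as soon as it completes (prefix code):
  01→S | 110→V | 1111→Y | 10→R
Decoded message: SVYR

SVYR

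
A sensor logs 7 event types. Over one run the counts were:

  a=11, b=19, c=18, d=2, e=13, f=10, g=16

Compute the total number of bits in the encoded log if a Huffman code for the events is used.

242

Merge the two smallest weights repeatedly:
combine d(2), f(10) → 12
combine a(11), 12 → 23
combine e(13), g(16) → 29
combine c(18), b(19) → 37
combine 23, 29 → 52
combine 37, 52 → 89
Total encoded bits = sum of merged weights = 12 + 23 + 29 + 37 + 52 + 89 = 242.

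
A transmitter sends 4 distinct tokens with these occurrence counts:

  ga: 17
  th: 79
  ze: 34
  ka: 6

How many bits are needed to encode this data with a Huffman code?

Merge the two smallest weights repeatedly:
combine ka(6), ga(17) → 23
combine 23, ze(34) → 57
combine 57, th(79) → 136
Each symbol's bit-cost is frequency × depth; summing gives 216 bits (equivalently 23 + 57 + 136).

216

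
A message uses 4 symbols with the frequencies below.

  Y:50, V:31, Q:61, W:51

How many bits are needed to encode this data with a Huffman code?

386

Greedily combine the two least-frequent nodes:
combine V(31), Y(50) → 81
combine W(51), Q(61) → 112
combine 81, 112 → 193
Total encoded bits = sum of merged weights = 81 + 112 + 193 = 386.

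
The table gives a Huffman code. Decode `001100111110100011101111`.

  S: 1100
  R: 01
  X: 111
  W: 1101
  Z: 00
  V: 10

Read left to right; each codeword is recognised as soon as it completes (prefix code):
  00→Z | 1100→S | 111→X | 1101→W | 00→Z | 01→R | 1101→W | 111→X
Decoded message: ZSXWZRWX

ZSXWZRWX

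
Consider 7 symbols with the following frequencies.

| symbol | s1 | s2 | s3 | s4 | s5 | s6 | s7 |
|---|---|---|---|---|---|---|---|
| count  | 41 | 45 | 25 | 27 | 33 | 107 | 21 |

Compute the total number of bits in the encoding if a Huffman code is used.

Merge the two smallest weights repeatedly:
merge s7(21) and s3(25): 46
merge s4(27) and s5(33): 60
merge s1(41) and s2(45): 86
merge 46 and 60: 106
merge 86 and 106: 192
merge s6(107) and 192: 299
Total encoded bits = sum of merged weights = 46 + 60 + 86 + 106 + 192 + 299 = 789.

789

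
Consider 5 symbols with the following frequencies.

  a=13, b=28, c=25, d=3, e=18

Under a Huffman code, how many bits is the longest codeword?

Merge the two lowest-weight nodes at each step:
merge d(3) and a(13): 16
merge 16 and e(18): 34
merge c(25) and b(28): 53
merge 34 and 53: 87
Maximum depth reached is 3.

3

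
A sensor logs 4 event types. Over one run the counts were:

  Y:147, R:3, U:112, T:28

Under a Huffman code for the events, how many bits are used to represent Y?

Huffman merges, smallest pair first:
R(3) + T(28) → 31
31 + U(112) → 143
143 + Y(147) → 290
Y sits one level below the root: a 1-bit codeword.

1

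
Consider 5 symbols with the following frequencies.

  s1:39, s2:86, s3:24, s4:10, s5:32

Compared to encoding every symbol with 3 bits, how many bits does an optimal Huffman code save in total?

Fixed-length: 3 bits × 191 symbols = 573 bits.
Huffman merges:
s4(10) + s3(24) → 34
s5(32) + 34 → 66
s1(39) + 66 → 105
s2(86) + 105 → 191
Huffman total = 34 + 66 + 105 + 191 = 396 bits.
Saving = 573 − 396 = 177 bits.

177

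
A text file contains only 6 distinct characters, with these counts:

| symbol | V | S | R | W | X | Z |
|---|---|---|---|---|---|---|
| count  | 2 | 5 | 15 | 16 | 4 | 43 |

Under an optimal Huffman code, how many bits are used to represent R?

Huffman merges, smallest pair first:
combine V(2), X(4) → 6
combine S(5), 6 → 11
combine 11, R(15) → 26
combine W(16), 26 → 42
combine 42, Z(43) → 85
The subtree containing R is merged 3 times, so code length = 3.

3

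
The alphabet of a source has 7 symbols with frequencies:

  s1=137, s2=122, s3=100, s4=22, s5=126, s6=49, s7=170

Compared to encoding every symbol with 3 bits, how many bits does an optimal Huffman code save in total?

Fixed-length: 3 bits × 726 symbols = 2178 bits.
Huffman merges:
combine s4(22), s6(49) → 71
combine 71, s3(100) → 171
combine s2(122), s5(126) → 248
combine s1(137), s7(170) → 307
combine 171, 248 → 419
combine 307, 419 → 726
Huffman total = 71 + 171 + 248 + 307 + 419 + 726 = 1942 bits.
Saving = 2178 − 1942 = 236 bits.

236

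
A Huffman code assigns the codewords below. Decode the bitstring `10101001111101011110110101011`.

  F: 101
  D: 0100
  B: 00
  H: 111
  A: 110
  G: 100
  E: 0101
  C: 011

Read left to right; each codeword is recognised as soon as it completes (prefix code):
  101→F | 0100→D | 111→H | 110→A | 101→F | 111→H | 011→C | 0101→E | 011→C
Decoded message: FDHAFHCEC

FDHAFHCEC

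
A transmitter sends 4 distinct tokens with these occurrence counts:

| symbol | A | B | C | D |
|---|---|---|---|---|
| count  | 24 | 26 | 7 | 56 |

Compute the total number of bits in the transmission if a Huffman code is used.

Merge the two smallest weights repeatedly:
merge C(7) and A(24): 31
merge B(26) and 31: 57
merge D(56) and 57: 113
Total encoded bits = sum of merged weights = 31 + 57 + 113 = 201.

201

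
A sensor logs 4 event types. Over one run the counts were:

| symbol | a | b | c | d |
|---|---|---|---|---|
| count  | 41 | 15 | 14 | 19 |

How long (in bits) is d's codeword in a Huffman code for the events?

Huffman merges, smallest pair first:
c(14) + b(15) → 29
d(19) + 29 → 48
a(41) + 48 → 89
d's leaf is at depth 2, giving a 2-bit codeword.

2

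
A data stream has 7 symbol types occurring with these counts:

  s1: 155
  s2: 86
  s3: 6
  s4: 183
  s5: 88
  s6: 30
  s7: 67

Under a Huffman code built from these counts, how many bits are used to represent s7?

Repeatedly merge the two smallest:
s3(6) + s6(30) → 36
36 + s7(67) → 103
s2(86) + s5(88) → 174
103 + s1(155) → 258
174 + s4(183) → 357
258 + 357 → 615
s7 sits 3 levels below the root, so its codeword is 3 bits.

3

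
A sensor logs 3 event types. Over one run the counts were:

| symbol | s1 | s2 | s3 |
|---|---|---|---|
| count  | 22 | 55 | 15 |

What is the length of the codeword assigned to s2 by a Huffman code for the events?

Repeatedly merge the two smallest:
merge s3(15) and s1(22): 37
merge 37 and s2(55): 92
s2 sits one level below the root: a 1-bit codeword.

1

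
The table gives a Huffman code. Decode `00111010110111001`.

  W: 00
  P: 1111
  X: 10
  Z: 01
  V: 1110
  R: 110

Read left to right; each codeword is recognised as soon as it completes (prefix code):
  00→W | 1110→V | 10→X | 110→R | 1110→V | 01→Z
Decoded message: WVXRVZ

WVXRVZ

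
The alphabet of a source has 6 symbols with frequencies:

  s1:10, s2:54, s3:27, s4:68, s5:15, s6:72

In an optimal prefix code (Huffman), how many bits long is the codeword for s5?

Huffman merges, smallest pair first:
s1(10) + s5(15) → 25
25 + s3(27) → 52
52 + s2(54) → 106
s4(68) + s6(72) → 140
106 + 140 → 246
s5 sits 4 levels below the root, so its codeword is 4 bits.

4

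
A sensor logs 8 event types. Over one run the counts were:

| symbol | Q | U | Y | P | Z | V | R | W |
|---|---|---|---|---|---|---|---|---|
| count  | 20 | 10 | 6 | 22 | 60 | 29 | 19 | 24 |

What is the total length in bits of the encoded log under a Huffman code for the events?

526

Greedily combine the two least-frequent nodes:
merge Y(6) and U(10): 16
merge 16 and R(19): 35
merge Q(20) and P(22): 42
merge W(24) and V(29): 53
merge 35 and 42: 77
merge 53 and Z(60): 113
merge 77 and 113: 190
Each symbol's bit-cost is frequency × depth; summing gives 526 bits (equivalently 16 + 35 + 42 + 53 + 77 + 113 + 190).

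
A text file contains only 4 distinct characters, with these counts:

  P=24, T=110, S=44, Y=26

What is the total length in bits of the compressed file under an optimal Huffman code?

Greedily combine the two least-frequent nodes:
combine P(24), Y(26) → 50
combine S(44), 50 → 94
combine 94, T(110) → 204
The encoded length is the sum of every internal node's weight: 50 + 94 + 204 = 348 bits.

348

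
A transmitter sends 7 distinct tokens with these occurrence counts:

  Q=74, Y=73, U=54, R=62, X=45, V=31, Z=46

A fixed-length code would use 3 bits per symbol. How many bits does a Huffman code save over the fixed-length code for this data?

Fixed-length: 3 bits × 385 symbols = 1155 bits.
Huffman merges:
merge V(31) and X(45): 76
merge Z(46) and U(54): 100
merge R(62) and Y(73): 135
merge Q(74) and 76: 150
merge 100 and 135: 235
merge 150 and 235: 385
Huffman total = 76 + 100 + 135 + 150 + 235 + 385 = 1081 bits.
Saving = 1155 − 1081 = 74 bits.

74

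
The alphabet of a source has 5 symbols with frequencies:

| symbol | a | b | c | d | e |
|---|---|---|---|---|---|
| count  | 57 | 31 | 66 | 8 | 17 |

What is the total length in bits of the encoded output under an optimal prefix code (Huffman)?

Merge the two smallest weights repeatedly:
combine d(8), e(17) → 25
combine 25, b(31) → 56
combine 56, a(57) → 113
combine c(66), 113 → 179
The encoded length is the sum of every internal node's weight: 25 + 56 + 113 + 179 = 373 bits.

373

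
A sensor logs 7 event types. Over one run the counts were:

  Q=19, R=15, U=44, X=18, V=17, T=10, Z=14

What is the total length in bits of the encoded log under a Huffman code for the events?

367

Build the Huffman tree bottom-up:
T(10) + Z(14) → 24
R(15) + V(17) → 32
X(18) + Q(19) → 37
24 + 32 → 56
37 + U(44) → 81
56 + 81 → 137
The encoded length is the sum of every internal node's weight: 24 + 32 + 37 + 56 + 81 + 137 = 367 bits.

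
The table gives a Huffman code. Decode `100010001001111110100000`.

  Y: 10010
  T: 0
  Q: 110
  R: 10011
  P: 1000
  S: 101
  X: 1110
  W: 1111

PPRWTPTT

Read left to right; each codeword is recognised as soon as it completes (prefix code):
  1000→P | 1000→P | 10011→R | 1111→W | 0→T | 1000→P | 0→T | 0→T
Decoded message: PPRWTPTT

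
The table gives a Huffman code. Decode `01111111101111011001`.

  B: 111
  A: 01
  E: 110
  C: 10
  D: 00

Read left to right; each codeword is recognised as soon as it completes (prefix code):
  01→A | 111→B | 111→B | 10→C | 111→B | 10→C | 110→E | 01→A
Decoded message: ABBCBCEA

ABBCBCEA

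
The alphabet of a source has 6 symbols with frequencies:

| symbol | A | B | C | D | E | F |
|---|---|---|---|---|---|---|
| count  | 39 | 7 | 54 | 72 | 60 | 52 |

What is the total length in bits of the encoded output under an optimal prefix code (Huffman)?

712

Greedily combine the two least-frequent nodes:
merge B(7) and A(39): 46
merge 46 and F(52): 98
merge C(54) and E(60): 114
merge D(72) and 98: 170
merge 114 and 170: 284
The encoded length is the sum of every internal node's weight: 46 + 98 + 114 + 170 + 284 = 712 bits.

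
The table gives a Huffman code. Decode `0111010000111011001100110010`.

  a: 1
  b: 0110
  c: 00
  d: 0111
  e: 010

Read left to right; each codeword is recognised as soon as it completes (prefix code):
  0111→d | 010→e | 00→c | 0111→d | 0110→b | 0110→b | 0110→b | 010→e
Decoded message: decdbbbe

decdbbbe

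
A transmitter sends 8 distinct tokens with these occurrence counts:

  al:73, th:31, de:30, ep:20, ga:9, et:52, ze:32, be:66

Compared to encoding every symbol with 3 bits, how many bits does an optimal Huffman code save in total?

Fixed-length: 3 bits × 313 symbols = 939 bits.
Huffman merges:
combine ga(9), ep(20) → 29
combine 29, de(30) → 59
combine th(31), ze(32) → 63
combine et(52), 59 → 111
combine 63, be(66) → 129
combine al(73), 111 → 184
combine 129, 184 → 313
Huffman total = 29 + 59 + 63 + 111 + 129 + 184 + 313 = 888 bits.
Saving = 939 − 888 = 51 bits.

51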